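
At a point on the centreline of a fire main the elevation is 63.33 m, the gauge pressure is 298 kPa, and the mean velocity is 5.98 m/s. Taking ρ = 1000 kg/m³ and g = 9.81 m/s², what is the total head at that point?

Pressure head ψ = P/(ρg) = 298×1000 / (1000 × 9.81) = 30.38 m.
Velocity head = v²/(2g) = 5.98² / (2 × 9.81) = 1.823 m.
h = z + ψ + v²/(2g) = 63.33 + 30.38 + 1.823 = 95.53 m.

h ≈ 95.53 m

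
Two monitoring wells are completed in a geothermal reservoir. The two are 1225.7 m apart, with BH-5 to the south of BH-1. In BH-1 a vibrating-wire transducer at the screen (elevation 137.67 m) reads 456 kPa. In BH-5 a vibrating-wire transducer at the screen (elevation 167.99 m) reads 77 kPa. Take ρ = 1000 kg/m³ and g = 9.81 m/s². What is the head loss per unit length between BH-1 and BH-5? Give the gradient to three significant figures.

i ≈ 0.00678 m/m

Pressure head at BH-1: ψ = P/(ρg) = 456×1000 / (1000 × 9.81) = 46.48 m.
Total head at BH-1: h = z + ψ = 137.67 + 46.48 = 184.15 m.
Pressure head at BH-5: ψ = P/(ρg) = 77×1000 / (1000 × 9.81) = 7.85 m.
Total head at BH-5: h = z + ψ = 167.99 + 7.85 = 175.84 m.
Head difference: h(BH-1) − h(BH-5) = 184.15 − 175.84 = 8.31 m.
Hydraulic gradient: i = |Δh| / L = 8.31 / 1225.7 = 0.00678.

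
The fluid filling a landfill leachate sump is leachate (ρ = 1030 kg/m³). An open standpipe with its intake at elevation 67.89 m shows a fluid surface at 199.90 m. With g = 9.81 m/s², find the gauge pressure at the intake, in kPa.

Pressure head ψ = h − z = 199.90 − 67.89 = 132.01 m.
P = ρgψ = 1030 × 9.81 × 132.01 = 1333869 Pa ≈ 1330 kPa.

P ≈ 1330 kPa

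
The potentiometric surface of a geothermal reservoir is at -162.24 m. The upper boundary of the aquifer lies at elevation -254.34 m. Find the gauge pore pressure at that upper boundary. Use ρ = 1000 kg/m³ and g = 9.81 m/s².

Pressure head at the aquifer top: ψ = h − z = -162.24 − (-254.34) = 92.10 m.
P = ρgψ = 1000 × 9.81 × 92.10 = 903501 Pa ≈ 904 kPa.

P ≈ 904 kPa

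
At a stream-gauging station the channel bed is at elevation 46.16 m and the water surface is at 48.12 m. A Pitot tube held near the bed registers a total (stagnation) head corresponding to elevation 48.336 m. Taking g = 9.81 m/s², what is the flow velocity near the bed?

Near the bed, under hydrostatic conditions, the piezometric head (z + ψ) equals the free-surface elevation, 48.12 m.
Velocity head = total − piezometric = 48.336 − 48.12 = 0.216 m.
v = √(2g·h_v) = √(2 × 9.81 × 0.216) = 2.06 m/s.

v ≈ 2.06 m/s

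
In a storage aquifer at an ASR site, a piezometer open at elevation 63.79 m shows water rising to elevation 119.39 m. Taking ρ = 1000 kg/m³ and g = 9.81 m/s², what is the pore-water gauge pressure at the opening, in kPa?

Pressure head ψ = h − z = 119.39 − 63.79 = 55.60 m.
P = ρgψ = 1000 × 9.81 × 55.60 = 545436 Pa ≈ 545 kPa.

P ≈ 545 kPa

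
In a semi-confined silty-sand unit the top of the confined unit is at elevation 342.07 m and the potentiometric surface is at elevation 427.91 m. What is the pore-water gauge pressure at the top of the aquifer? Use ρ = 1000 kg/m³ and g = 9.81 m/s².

P ≈ 842 kPa

Pressure head at the aquifer top: ψ = h − z = 427.91 − 342.07 = 85.84 m.
P = ρgψ = 1000 × 9.81 × 85.84 = 842090 Pa ≈ 842 kPa.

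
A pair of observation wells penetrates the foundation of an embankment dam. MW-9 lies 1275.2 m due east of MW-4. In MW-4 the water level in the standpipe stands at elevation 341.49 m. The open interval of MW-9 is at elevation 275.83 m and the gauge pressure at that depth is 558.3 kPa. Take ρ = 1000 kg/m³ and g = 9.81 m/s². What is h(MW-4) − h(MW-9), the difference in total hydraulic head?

Δh ≈ 8.75 m

Total head at MW-4: h = 341.49 m (water level in the piezometer is the total head).
Pressure head at MW-9: ψ = P/(ρg) = 558.3×1000 / (1000 × 9.81) = 56.91 m.
Total head at MW-9: h = z + ψ = 275.83 + 56.91 = 332.74 m.
Head difference: h(MW-4) − h(MW-9) = 341.49 − 332.74 = 8.75 m.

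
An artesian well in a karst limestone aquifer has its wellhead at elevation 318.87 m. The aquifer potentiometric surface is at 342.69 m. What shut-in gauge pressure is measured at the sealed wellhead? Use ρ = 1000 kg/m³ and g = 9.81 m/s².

P ≈ 234 kPa

Head above the cap: Δh = 342.69 − 318.87 = 23.82 m.
P = ρgΔh = 1000 × 9.81 × 23.82 = 233674 Pa ≈ 234 kPa.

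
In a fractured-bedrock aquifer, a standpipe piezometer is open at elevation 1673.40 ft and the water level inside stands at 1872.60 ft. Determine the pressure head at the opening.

ψ ≈ 199.20 ft

Total head h = 1872.60 ft (the water-surface elevation in the piezometer).
Pressure head ψ = h − z = 1872.60 − 1673.40 = 199.20 ft.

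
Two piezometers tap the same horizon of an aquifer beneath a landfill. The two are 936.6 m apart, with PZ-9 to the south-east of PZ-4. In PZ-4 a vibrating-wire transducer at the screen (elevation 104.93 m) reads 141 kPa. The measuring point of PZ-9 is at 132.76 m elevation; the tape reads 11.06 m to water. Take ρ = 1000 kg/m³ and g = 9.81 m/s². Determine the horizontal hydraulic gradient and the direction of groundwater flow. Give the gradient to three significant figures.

i ≈ 0.00256; groundwater flows toward the north-west

Pressure head at PZ-4: ψ = P/(ρg) = 141×1000 / (1000 × 9.81) = 14.37 m.
Total head at PZ-4: h = z + ψ = 104.93 + 14.37 = 119.30 m.
Total head at PZ-9: h = 132.76 − 11.06 = 121.70 m.
Head difference: h(PZ-4) − h(PZ-9) = 119.30 − 121.70 = -2.40 m.
Hydraulic gradient: i = |Δh| / L = 2.40 / 936.6 = 0.00256.
Flow is from higher to lower head: from PZ-9 toward PZ-4, i.e. toward the north-west.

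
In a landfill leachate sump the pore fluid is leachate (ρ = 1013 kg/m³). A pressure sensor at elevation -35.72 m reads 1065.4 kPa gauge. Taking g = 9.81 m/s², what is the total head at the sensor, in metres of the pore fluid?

h ≈ 71.49 m

ψ = P/(ρg) = 1065.4×1000 / (1013 × 9.81) = 107.21 m.
h = z + ψ = -35.72 + 107.21 = 71.49 m.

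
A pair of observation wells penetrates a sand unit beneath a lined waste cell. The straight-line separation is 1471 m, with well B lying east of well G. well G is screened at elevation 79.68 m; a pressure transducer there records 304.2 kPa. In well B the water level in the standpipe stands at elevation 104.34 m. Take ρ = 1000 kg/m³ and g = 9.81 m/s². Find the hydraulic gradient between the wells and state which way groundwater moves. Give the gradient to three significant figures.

Pressure head at well G: ψ = P/(ρg) = 304.2×1000 / (1000 × 9.81) = 31.01 m.
Total head at well G: h = z + ψ = 79.68 + 31.01 = 110.69 m.
Total head at well B: h = 104.34 m (water level in the piezometer is the total head).
Head difference: h(well G) − h(well B) = 110.69 − 104.34 = 6.35 m.
Hydraulic gradient: i = |Δh| / L = 6.35 / 1471 = 0.00432.
Flow is from higher to lower head: from well G toward well B, i.e. toward the east.

i ≈ 0.00432; groundwater flows toward the east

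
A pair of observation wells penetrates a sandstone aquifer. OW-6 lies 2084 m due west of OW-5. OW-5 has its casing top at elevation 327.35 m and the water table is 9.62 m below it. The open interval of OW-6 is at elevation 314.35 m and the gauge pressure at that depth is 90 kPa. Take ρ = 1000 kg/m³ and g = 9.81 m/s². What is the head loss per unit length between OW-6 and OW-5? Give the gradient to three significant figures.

Total head at OW-5: h = 327.35 − 9.62 = 317.73 m.
Pressure head at OW-6: ψ = P/(ρg) = 90×1000 / (1000 × 9.81) = 9.17 m.
Total head at OW-6: h = z + ψ = 314.35 + 9.17 = 323.52 m.
Head difference: h(OW-5) − h(OW-6) = 317.73 − 323.52 = -5.79 m.
Hydraulic gradient: i = |Δh| / L = 5.79 / 2084 = 0.00278.

i ≈ 0.00278 m/m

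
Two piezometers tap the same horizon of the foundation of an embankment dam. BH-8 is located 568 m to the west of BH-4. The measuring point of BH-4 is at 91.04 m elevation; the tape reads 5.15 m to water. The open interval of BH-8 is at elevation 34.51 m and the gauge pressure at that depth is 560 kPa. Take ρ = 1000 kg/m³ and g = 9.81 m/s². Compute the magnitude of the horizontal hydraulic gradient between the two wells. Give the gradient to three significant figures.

i ≈ 0.0100

Total head at BH-4: h = 91.04 − 5.15 = 85.89 m.
Pressure head at BH-8: ψ = P/(ρg) = 560×1000 / (1000 × 9.81) = 57.08 m.
Total head at BH-8: h = z + ψ = 34.51 + 57.08 = 91.59 m.
Head difference: h(BH-4) − h(BH-8) = 85.89 − 91.59 = -5.70 m.
Hydraulic gradient: i = |Δh| / L = 5.70 / 568 = 0.0100.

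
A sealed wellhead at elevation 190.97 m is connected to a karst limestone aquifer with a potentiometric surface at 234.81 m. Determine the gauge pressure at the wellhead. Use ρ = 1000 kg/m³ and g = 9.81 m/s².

P ≈ 430 kPa

Head above the cap: Δh = 234.81 − 190.97 = 43.84 m.
P = ρgΔh = 1000 × 9.81 × 43.84 = 430070 Pa ≈ 430 kPa.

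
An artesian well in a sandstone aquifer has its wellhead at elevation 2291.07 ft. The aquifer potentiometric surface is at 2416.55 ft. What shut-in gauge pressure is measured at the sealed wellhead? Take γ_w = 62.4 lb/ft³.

Head above the cap: Δh = 2416.55 − 2291.07 = 125.48 ft.
P = γΔh/144 = 62.4 × 125.48 / 144 = 54.4 psi.

P ≈ 54.4 psi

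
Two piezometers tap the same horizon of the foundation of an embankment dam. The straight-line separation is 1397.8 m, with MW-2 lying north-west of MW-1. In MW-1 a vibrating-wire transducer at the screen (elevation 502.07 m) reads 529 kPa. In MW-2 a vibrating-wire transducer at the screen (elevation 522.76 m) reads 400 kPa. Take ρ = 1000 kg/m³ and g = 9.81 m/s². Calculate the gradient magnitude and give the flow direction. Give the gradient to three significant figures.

Pressure head at MW-1: ψ = P/(ρg) = 529×1000 / (1000 × 9.81) = 53.92 m.
Total head at MW-1: h = z + ψ = 502.07 + 53.92 = 555.99 m.
Pressure head at MW-2: ψ = P/(ρg) = 400×1000 / (1000 × 9.81) = 40.77 m.
Total head at MW-2: h = z + ψ = 522.76 + 40.77 = 563.53 m.
Head difference: h(MW-1) − h(MW-2) = 555.99 − 563.53 = -7.54 m.
Hydraulic gradient: i = |Δh| / L = 7.54 / 1397.8 = 0.00539.
Flow is from higher to lower head: from MW-2 toward MW-1, i.e. toward the south-east.

i ≈ 0.00539; groundwater flows toward the south-east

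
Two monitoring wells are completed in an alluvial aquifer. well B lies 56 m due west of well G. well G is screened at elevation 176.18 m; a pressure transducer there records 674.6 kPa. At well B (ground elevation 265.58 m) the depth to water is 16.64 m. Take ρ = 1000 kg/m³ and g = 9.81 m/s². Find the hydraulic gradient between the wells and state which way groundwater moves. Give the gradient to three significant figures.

Pressure head at well G: ψ = P/(ρg) = 674.6×1000 / (1000 × 9.81) = 68.77 m.
Total head at well G: h = z + ψ = 176.18 + 68.77 = 244.95 m.
Total head at well B: h = 265.58 − 16.64 = 248.94 m.
Head difference: h(well G) − h(well B) = 244.95 − 248.94 = -3.99 m.
Hydraulic gradient: i = |Δh| / L = 3.99 / 56 = 0.0713.
Flow is from higher to lower head: from well B toward well G, i.e. toward the east.

i ≈ 0.0713; groundwater flows toward the east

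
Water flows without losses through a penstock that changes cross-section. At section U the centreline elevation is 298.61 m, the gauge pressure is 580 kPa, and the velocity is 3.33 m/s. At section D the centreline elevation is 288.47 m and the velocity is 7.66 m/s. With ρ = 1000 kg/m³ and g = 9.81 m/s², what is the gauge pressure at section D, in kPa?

P₂ ≈ 656 kPa

Pressure head at U: ψ₁ = P₁/(ρg) = 580×1000 / (1000 × 9.81) = 59.12 m.
Velocity heads: v₁²/2g = 3.33²/19.62 = 0.565 m; v₂²/2g = 7.66²/19.62 = 2.991 m.
Total head H = z₁ + ψ₁ + v₁²/2g = 298.61 + 59.12 + 0.565 = 358.30 m.
ψ₂ = H − z₂ − v₂²/2g = 358.30 − 288.47 − 2.991 = 66.84 m.
P₂ = ρgψ₂ = 1000 × 9.81 × 66.84 ≈ 656 kPa.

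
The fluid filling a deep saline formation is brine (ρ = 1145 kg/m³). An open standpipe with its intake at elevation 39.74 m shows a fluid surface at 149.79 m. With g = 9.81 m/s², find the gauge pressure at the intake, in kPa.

Pressure head ψ = h − z = 149.79 − 39.74 = 110.05 m.
P = ρgψ = 1145 × 9.81 × 110.05 = 1236131 Pa ≈ 1240 kPa.

P ≈ 1240 kPa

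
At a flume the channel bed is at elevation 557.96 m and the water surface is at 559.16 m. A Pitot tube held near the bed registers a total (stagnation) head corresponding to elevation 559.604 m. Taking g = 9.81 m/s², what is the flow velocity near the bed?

v ≈ 2.95 m/s

Near the bed, under hydrostatic conditions, the piezometric head (z + ψ) equals the free-surface elevation, 559.16 m.
Velocity head = total − piezometric = 559.604 − 559.16 = 0.444 m.
v = √(2g·h_v) = √(2 × 9.81 × 0.444) = 2.95 m/s.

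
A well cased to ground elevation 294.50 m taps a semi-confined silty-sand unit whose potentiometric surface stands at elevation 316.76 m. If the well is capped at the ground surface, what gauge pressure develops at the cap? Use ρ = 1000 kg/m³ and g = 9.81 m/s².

P ≈ 218 kPa

Head above the cap: Δh = 316.76 − 294.50 = 22.26 m.
P = ρgΔh = 1000 × 9.81 × 22.26 = 218371 Pa ≈ 218 kPa.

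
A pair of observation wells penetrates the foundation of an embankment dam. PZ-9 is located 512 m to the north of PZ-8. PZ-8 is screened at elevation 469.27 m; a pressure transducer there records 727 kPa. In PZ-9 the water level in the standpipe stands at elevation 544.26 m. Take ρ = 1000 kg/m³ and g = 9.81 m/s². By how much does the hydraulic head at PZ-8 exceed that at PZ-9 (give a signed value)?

Pressure head at PZ-8: ψ = P/(ρg) = 727×1000 / (1000 × 9.81) = 74.11 m.
Total head at PZ-8: h = z + ψ = 469.27 + 74.11 = 543.38 m.
Total head at PZ-9: h = 544.26 m (water level in the piezometer is the total head).
Head difference: h(PZ-8) − h(PZ-9) = 543.38 − 544.26 = -0.88 m.

Δh ≈ -0.88 m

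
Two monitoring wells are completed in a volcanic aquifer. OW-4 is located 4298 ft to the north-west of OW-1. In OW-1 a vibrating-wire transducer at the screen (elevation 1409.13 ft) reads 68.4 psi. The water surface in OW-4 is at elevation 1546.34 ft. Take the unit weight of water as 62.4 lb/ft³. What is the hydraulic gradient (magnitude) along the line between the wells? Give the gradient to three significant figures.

Pressure head at OW-1: ψ = 144·P/γ = 144 × 68.4 / 62.4 = 157.85 ft.
Total head at OW-1: h = z + ψ = 1409.13 + 157.85 = 1566.98 ft.
Total head at OW-4: h = 1546.34 ft (water level in the piezometer is the total head).
Head difference: h(OW-1) − h(OW-4) = 1566.98 − 1546.34 = 20.64 ft.
Hydraulic gradient: i = |Δh| / L = 20.64 / 4298 = 0.00480.

i ≈ 0.00480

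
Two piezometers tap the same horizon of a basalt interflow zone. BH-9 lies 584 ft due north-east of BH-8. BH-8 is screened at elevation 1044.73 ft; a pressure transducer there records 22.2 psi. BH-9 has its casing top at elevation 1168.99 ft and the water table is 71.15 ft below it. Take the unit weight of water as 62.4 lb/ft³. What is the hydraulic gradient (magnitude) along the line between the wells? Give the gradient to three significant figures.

i ≈ 0.00322

Pressure head at BH-8: ψ = 144·P/γ = 144 × 22.2 / 62.4 = 51.23 ft.
Total head at BH-8: h = z + ψ = 1044.73 + 51.23 = 1095.96 ft.
Total head at BH-9: h = 1168.99 − 71.15 = 1097.84 ft.
Head difference: h(BH-8) − h(BH-9) = 1095.96 − 1097.84 = -1.88 ft.
Hydraulic gradient: i = |Δh| / L = 1.88 / 584 = 0.00322.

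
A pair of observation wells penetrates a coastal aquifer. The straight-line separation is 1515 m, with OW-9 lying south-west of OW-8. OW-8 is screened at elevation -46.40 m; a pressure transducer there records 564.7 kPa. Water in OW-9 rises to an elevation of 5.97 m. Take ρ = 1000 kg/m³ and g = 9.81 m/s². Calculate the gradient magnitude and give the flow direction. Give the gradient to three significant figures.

i ≈ 0.00343; groundwater flows toward the south-west

Pressure head at OW-8: ψ = P/(ρg) = 564.7×1000 / (1000 × 9.81) = 57.56 m.
Total head at OW-8: h = z + ψ = -46.40 + 57.56 = 11.16 m.
Total head at OW-9: h = 5.97 m (water level in the piezometer is the total head).
Head difference: h(OW-8) − h(OW-9) = 11.16 − 5.97 = 5.19 m.
Hydraulic gradient: i = |Δh| / L = 5.19 / 1515 = 0.00343.
Flow is from higher to lower head: from OW-8 toward OW-9, i.e. toward the south-west.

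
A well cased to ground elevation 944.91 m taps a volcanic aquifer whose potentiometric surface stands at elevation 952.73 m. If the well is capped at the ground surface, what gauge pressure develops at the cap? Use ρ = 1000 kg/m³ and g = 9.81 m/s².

Head above the cap: Δh = 952.73 − 944.91 = 7.82 m.
P = ρgΔh = 1000 × 9.81 × 7.82 = 76714 Pa ≈ 76.7 kPa.

P ≈ 76.7 kPa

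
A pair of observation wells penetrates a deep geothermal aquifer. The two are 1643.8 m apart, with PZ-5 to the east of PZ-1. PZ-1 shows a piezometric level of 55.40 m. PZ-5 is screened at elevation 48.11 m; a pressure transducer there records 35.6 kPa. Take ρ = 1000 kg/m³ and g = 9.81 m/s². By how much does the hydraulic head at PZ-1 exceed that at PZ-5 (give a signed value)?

Δh ≈ 3.66 m

Total head at PZ-1: h = 55.40 m (water level in the piezometer is the total head).
Pressure head at PZ-5: ψ = P/(ρg) = 35.6×1000 / (1000 × 9.81) = 3.63 m.
Total head at PZ-5: h = z + ψ = 48.11 + 3.63 = 51.74 m.
Head difference: h(PZ-1) − h(PZ-5) = 55.40 − 51.74 = 3.66 m.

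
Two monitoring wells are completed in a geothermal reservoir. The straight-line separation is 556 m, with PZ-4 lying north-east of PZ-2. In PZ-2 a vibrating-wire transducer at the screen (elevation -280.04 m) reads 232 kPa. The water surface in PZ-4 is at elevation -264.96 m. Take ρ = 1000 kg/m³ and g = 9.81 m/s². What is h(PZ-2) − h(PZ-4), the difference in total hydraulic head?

Δh ≈ 8.57 m

Pressure head at PZ-2: ψ = P/(ρg) = 232×1000 / (1000 × 9.81) = 23.65 m.
Total head at PZ-2: h = z + ψ = -280.04 + 23.65 = -256.39 m.
Total head at PZ-4: h = -264.96 m (water level in the piezometer is the total head).
Head difference: h(PZ-2) − h(PZ-4) = -256.39 − (-264.96) = 8.57 m.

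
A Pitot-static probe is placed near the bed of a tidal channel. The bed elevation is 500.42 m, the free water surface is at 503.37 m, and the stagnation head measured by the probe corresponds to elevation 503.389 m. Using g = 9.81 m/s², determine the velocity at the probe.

v ≈ 0.611 m/s

Near the bed, under hydrostatic conditions, the piezometric head (z + ψ) equals the free-surface elevation, 503.37 m.
Velocity head = total − piezometric = 503.389 − 503.37 = 0.019 m.
v = √(2g·h_v) = √(2 × 9.81 × 0.019) = 0.611 m/s.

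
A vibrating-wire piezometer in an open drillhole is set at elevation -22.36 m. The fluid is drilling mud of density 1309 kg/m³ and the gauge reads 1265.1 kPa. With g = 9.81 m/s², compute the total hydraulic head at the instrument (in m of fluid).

h ≈ 76.16 m

ψ = P/(ρg) = 1265.1×1000 / (1309 × 9.81) = 98.52 m.
h = z + ψ = -22.36 + 98.52 = 76.16 m.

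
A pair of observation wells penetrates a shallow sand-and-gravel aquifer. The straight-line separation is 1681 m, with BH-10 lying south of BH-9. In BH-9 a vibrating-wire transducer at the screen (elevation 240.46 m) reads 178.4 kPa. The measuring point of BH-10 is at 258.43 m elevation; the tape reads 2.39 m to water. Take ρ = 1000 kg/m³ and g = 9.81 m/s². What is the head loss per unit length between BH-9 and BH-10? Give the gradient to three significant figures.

i ≈ 0.00155 m/m

Pressure head at BH-9: ψ = P/(ρg) = 178.4×1000 / (1000 × 9.81) = 18.19 m.
Total head at BH-9: h = z + ψ = 240.46 + 18.19 = 258.65 m.
Total head at BH-10: h = 258.43 − 2.39 = 256.04 m.
Head difference: h(BH-9) − h(BH-10) = 258.65 − 256.04 = 2.61 m.
Hydraulic gradient: i = |Δh| / L = 2.61 / 1681 = 0.00155.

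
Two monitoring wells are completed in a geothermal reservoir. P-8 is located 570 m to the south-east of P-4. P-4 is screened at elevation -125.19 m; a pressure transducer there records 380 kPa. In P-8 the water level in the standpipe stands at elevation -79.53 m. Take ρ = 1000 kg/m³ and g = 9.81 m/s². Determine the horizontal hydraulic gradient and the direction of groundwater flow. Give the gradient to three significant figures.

Pressure head at P-4: ψ = P/(ρg) = 380×1000 / (1000 × 9.81) = 38.74 m.
Total head at P-4: h = z + ψ = -125.19 + 38.74 = -86.45 m.
Total head at P-8: h = -79.53 m (water level in the piezometer is the total head).
Head difference: h(P-4) − h(P-8) = -86.45 − (-79.53) = -6.92 m.
Hydraulic gradient: i = |Δh| / L = 6.92 / 570 = 0.0121.
Flow is from higher to lower head: from P-8 toward P-4, i.e. toward the north-west.

i ≈ 0.0121; groundwater flows toward the north-west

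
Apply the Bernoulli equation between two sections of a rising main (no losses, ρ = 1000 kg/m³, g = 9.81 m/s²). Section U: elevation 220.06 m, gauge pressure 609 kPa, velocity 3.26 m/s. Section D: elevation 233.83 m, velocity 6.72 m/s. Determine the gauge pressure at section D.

Pressure head at U: ψ₁ = P₁/(ρg) = 609×1000 / (1000 × 9.81) = 62.08 m.
Velocity heads: v₁²/2g = 3.26²/19.62 = 0.542 m; v₂²/2g = 6.72²/19.62 = 2.302 m.
Total head H = z₁ + ψ₁ + v₁²/2g = 220.06 + 62.08 + 0.542 = 282.68 m.
ψ₂ = H − z₂ − v₂²/2g = 282.68 − 233.83 − 2.302 = 46.55 m.
P₂ = ρgψ₂ = 1000 × 9.81 × 46.55 ≈ 457 kPa.

P₂ ≈ 457 kPa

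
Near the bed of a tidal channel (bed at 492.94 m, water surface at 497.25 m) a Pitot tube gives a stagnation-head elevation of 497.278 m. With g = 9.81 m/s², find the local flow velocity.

v ≈ 0.741 m/s

Near the bed, under hydrostatic conditions, the piezometric head (z + ψ) equals the free-surface elevation, 497.25 m.
Velocity head = total − piezometric = 497.278 − 497.25 = 0.028 m.
v = √(2g·h_v) = √(2 × 9.81 × 0.028) = 0.741 m/s.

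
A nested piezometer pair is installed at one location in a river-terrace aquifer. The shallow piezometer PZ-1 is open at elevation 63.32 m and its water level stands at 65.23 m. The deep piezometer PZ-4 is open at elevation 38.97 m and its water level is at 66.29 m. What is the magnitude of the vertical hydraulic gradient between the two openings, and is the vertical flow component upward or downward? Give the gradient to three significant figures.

|i_v| ≈ 0.0435; vertical flow is upward

Total head at PZ-1: h = 65.23 m (water level in the standpipe).
Total head at PZ-4: h = 66.29 m.
Δh = h(PZ-1) − h(PZ-4) = 65.23 − 66.29 = -1.06 m.
Vertical separation Δz = 63.32 − 38.97 = 24.35 m.
|i_v| = |Δh| / Δz = 1.06 / 24.35 = 0.0435.
Head is higher in the deep piezometer, so vertical flow is upward (discharge condition).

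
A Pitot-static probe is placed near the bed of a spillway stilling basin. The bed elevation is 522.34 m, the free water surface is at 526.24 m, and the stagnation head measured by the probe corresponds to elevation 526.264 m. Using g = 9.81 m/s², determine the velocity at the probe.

Near the bed, under hydrostatic conditions, the piezometric head (z + ψ) equals the free-surface elevation, 526.24 m.
Velocity head = total − piezometric = 526.264 − 526.24 = 0.024 m.
v = √(2g·h_v) = √(2 × 9.81 × 0.024) = 0.686 m/s.

v ≈ 0.686 m/s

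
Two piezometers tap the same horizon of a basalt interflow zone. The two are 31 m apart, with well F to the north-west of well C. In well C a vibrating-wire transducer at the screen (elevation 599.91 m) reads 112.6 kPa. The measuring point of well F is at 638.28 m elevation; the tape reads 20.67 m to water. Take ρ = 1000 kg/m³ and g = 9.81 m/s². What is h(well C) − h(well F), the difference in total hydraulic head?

Δh ≈ -6.22 m

Pressure head at well C: ψ = P/(ρg) = 112.6×1000 / (1000 × 9.81) = 11.48 m.
Total head at well C: h = z + ψ = 599.91 + 11.48 = 611.39 m.
Total head at well F: h = 638.28 − 20.67 = 617.61 m.
Head difference: h(well C) − h(well F) = 611.39 − 617.61 = -6.22 m.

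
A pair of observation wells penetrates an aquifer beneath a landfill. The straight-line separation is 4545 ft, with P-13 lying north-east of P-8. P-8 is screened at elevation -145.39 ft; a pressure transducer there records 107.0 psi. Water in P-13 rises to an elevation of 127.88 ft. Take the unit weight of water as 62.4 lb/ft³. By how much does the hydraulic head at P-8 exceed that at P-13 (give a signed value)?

Pressure head at P-8: ψ = 144·P/γ = 144 × 107.0 / 62.4 = 246.92 ft.
Total head at P-8: h = z + ψ = -145.39 + 246.92 = 101.53 ft.
Total head at P-13: h = 127.88 ft (water level in the piezometer is the total head).
Head difference: h(P-8) − h(P-13) = 101.53 − 127.88 = -26.35 ft.

Δh ≈ -26.35 ft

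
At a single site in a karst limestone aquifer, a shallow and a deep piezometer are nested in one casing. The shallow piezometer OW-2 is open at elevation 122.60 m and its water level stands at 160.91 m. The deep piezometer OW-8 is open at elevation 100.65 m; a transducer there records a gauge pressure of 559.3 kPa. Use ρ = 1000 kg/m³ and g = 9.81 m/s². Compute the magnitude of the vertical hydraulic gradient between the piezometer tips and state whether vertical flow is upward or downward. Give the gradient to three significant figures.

|i_v| ≈ 0.148; vertical flow is downward

Total head at OW-2: h = 160.91 m (water level in the standpipe).
Pressure head at OW-8: ψ = P/(ρg) = 559.3×1000 / (1000 × 9.81) = 57.01 m.
Total head at OW-8: h = z + ψ = 100.65 + 57.01 = 157.66 m.
Δh = h(OW-2) − h(OW-8) = 160.91 − 157.66 = 3.25 m.
Vertical separation Δz = 122.60 − 100.65 = 21.95 m.
|i_v| = |Δh| / Δz = 3.25 / 21.95 = 0.148.
Head is higher in the shallow piezometer, so vertical flow is downward (recharge condition).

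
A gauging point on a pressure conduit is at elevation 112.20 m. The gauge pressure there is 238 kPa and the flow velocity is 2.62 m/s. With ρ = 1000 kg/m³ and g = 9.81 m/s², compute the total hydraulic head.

h ≈ 136.81 m

Pressure head ψ = P/(ρg) = 238×1000 / (1000 × 9.81) = 24.26 m.
Velocity head = v²/(2g) = 2.62² / (2 × 9.81) = 0.350 m.
h = z + ψ + v²/(2g) = 112.20 + 24.26 + 0.350 = 136.81 m.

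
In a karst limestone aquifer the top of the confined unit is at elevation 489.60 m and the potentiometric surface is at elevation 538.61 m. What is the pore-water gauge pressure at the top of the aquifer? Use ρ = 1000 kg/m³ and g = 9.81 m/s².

P ≈ 481 kPa

Pressure head at the aquifer top: ψ = h − z = 538.61 − 489.60 = 49.01 m.
P = ρgψ = 1000 × 9.81 × 49.01 = 480788 Pa ≈ 481 kPa.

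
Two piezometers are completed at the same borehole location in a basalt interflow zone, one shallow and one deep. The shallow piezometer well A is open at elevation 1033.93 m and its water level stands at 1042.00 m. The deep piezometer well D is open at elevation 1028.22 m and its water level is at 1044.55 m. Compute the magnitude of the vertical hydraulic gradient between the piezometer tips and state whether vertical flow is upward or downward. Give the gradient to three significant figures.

Total head at well A: h = 1042.00 m (water level in the standpipe).
Total head at well D: h = 1044.55 m.
Δh = h(well A) − h(well D) = 1042.00 − 1044.55 = -2.55 m.
Vertical separation Δz = 1033.93 − 1028.22 = 5.71 m.
|i_v| = |Δh| / Δz = 2.55 / 5.71 = 0.447.
Head is higher in the deep piezometer, so vertical flow is upward (discharge condition).

|i_v| ≈ 0.447; vertical flow is upward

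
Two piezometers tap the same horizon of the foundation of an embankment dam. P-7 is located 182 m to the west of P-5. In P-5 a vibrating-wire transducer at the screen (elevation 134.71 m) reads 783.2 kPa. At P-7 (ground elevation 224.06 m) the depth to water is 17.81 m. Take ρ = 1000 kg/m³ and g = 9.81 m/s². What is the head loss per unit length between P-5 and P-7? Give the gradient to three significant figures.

Pressure head at P-5: ψ = P/(ρg) = 783.2×1000 / (1000 × 9.81) = 79.84 m.
Total head at P-5: h = z + ψ = 134.71 + 79.84 = 214.55 m.
Total head at P-7: h = 224.06 − 17.81 = 206.25 m.
Head difference: h(P-5) − h(P-7) = 214.55 − 206.25 = 8.30 m.
Hydraulic gradient: i = |Δh| / L = 8.30 / 182 = 0.0456.

i ≈ 0.0456 m/m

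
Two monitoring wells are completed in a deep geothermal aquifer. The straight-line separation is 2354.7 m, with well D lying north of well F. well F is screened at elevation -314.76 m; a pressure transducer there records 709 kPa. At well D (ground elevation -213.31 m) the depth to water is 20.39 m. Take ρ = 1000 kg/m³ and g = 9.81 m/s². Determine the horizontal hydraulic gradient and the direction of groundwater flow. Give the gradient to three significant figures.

i ≈ 0.00373; groundwater flows toward the south

Pressure head at well F: ψ = P/(ρg) = 709×1000 / (1000 × 9.81) = 72.27 m.
Total head at well F: h = z + ψ = -314.76 + 72.27 = -242.49 m.
Total head at well D: h = -213.31 − 20.39 = -233.70 m.
Head difference: h(well F) − h(well D) = -242.49 − (-233.70) = -8.79 m.
Hydraulic gradient: i = |Δh| / L = 8.79 / 2354.7 = 0.00373.
Flow is from higher to lower head: from well D toward well F, i.e. toward the south.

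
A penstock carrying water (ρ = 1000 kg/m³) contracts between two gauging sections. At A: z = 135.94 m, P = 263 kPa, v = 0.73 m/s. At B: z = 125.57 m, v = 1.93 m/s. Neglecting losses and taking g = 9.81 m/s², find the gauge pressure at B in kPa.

P₂ ≈ 363 kPa

Pressure head at A: ψ₁ = P₁/(ρg) = 263×1000 / (1000 × 9.81) = 26.81 m.
Velocity heads: v₁²/2g = 0.73²/19.62 = 0.027 m; v₂²/2g = 1.93²/19.62 = 0.190 m.
Total head H = z₁ + ψ₁ + v₁²/2g = 135.94 + 26.81 + 0.027 = 162.78 m.
ψ₂ = H − z₂ − v₂²/2g = 162.78 − 125.57 − 0.190 = 37.02 m.
P₂ = ρgψ₂ = 1000 × 9.81 × 37.02 ≈ 363 kPa.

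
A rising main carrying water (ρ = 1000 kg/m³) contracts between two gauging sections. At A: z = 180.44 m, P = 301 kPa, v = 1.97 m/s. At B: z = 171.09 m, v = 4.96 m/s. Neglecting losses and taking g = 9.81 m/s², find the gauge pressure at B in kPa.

P₂ ≈ 382 kPa

Pressure head at A: ψ₁ = P₁/(ρg) = 301×1000 / (1000 × 9.81) = 30.68 m.
Velocity heads: v₁²/2g = 1.97²/19.62 = 0.198 m; v₂²/2g = 4.96²/19.62 = 1.254 m.
Total head H = z₁ + ψ₁ + v₁²/2g = 180.44 + 30.68 + 0.198 = 211.32 m.
ψ₂ = H − z₂ − v₂²/2g = 211.32 − 171.09 − 1.254 = 38.98 m.
P₂ = ρgψ₂ = 1000 × 9.81 × 38.98 ≈ 382 kPa.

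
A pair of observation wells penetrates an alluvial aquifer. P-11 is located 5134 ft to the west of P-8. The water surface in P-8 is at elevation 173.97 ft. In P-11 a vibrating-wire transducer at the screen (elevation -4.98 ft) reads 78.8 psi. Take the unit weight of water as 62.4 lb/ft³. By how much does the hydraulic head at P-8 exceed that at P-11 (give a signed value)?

Total head at P-8: h = 173.97 ft (water level in the piezometer is the total head).
Pressure head at P-11: ψ = 144·P/γ = 144 × 78.8 / 62.4 = 181.85 ft.
Total head at P-11: h = z + ψ = -4.98 + 181.85 = 176.87 ft.
Head difference: h(P-8) − h(P-11) = 173.97 − 176.87 = -2.90 ft.

Δh ≈ -2.90 ft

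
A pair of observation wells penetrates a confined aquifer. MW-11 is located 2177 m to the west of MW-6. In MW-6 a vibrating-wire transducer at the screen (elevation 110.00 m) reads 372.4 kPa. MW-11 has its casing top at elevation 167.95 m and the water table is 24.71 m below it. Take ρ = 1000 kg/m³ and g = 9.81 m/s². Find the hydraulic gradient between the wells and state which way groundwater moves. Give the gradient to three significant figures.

i ≈ 0.00217; groundwater flows toward the west

Pressure head at MW-6: ψ = P/(ρg) = 372.4×1000 / (1000 × 9.81) = 37.96 m.
Total head at MW-6: h = z + ψ = 110.00 + 37.96 = 147.96 m.
Total head at MW-11: h = 167.95 − 24.71 = 143.24 m.
Head difference: h(MW-6) − h(MW-11) = 147.96 − 143.24 = 4.72 m.
Hydraulic gradient: i = |Δh| / L = 4.72 / 2177 = 0.00217.
Flow is from higher to lower head: from MW-6 toward MW-11, i.e. toward the west.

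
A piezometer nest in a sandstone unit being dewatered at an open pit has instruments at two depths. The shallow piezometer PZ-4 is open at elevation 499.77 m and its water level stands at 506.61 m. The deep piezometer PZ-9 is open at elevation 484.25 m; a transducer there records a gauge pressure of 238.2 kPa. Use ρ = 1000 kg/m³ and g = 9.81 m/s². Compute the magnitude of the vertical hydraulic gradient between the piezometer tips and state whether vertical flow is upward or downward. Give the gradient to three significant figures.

Total head at PZ-4: h = 506.61 m (water level in the standpipe).
Pressure head at PZ-9: ψ = P/(ρg) = 238.2×1000 / (1000 × 9.81) = 24.28 m.
Total head at PZ-9: h = z + ψ = 484.25 + 24.28 = 508.53 m.
Δh = h(PZ-4) − h(PZ-9) = 506.61 − 508.53 = -1.92 m.
Vertical separation Δz = 499.77 − 484.25 = 15.52 m.
|i_v| = |Δh| / Δz = 1.92 / 15.52 = 0.124.
Head is higher in the deep piezometer, so vertical flow is upward (discharge condition).

|i_v| ≈ 0.124; vertical flow is upward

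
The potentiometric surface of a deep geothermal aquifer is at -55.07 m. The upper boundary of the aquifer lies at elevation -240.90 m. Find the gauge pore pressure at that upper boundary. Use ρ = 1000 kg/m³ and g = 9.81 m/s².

Pressure head at the aquifer top: ψ = h − z = -55.07 − (-240.90) = 185.83 m.
P = ρgψ = 1000 × 9.81 × 185.83 = 1822992 Pa ≈ 1820 kPa.

P ≈ 1820 kPa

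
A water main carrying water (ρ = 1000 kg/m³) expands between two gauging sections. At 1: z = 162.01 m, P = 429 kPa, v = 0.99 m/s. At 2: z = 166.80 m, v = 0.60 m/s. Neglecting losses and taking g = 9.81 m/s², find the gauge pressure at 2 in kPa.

Pressure head at 1: ψ₁ = P₁/(ρg) = 429×1000 / (1000 × 9.81) = 43.73 m.
Velocity heads: v₁²/2g = 0.99²/19.62 = 0.050 m; v₂²/2g = 0.60²/19.62 = 0.018 m.
Total head H = z₁ + ψ₁ + v₁²/2g = 162.01 + 43.73 + 0.050 = 205.79 m.
ψ₂ = H − z₂ − v₂²/2g = 205.79 − 166.80 − 0.018 = 38.97 m.
P₂ = ρgψ₂ = 1000 × 9.81 × 38.97 ≈ 382 kPa.

P₂ ≈ 382 kPa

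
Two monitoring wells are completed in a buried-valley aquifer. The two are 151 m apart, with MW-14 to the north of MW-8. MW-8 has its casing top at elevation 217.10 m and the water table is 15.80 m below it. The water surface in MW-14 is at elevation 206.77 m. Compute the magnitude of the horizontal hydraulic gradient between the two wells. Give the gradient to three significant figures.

Total head at MW-8: h = 217.10 − 15.80 = 201.30 m.
Total head at MW-14: h = 206.77 m (water level in the piezometer is the total head).
Head difference: h(MW-8) − h(MW-14) = 201.30 − 206.77 = -5.47 m.
Hydraulic gradient: i = |Δh| / L = 5.47 / 151 = 0.0362.

i ≈ 0.0362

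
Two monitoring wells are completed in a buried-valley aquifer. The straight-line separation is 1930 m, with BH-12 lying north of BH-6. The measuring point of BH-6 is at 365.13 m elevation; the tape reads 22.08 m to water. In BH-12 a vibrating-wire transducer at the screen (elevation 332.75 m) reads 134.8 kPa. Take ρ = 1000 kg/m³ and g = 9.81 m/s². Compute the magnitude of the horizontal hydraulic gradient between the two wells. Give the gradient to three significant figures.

i ≈ 0.00178

Total head at BH-6: h = 365.13 − 22.08 = 343.05 m.
Pressure head at BH-12: ψ = P/(ρg) = 134.8×1000 / (1000 × 9.81) = 13.74 m.
Total head at BH-12: h = z + ψ = 332.75 + 13.74 = 346.49 m.
Head difference: h(BH-6) − h(BH-12) = 343.05 − 346.49 = -3.44 m.
Hydraulic gradient: i = |Δh| / L = 3.44 / 1930 = 0.00178.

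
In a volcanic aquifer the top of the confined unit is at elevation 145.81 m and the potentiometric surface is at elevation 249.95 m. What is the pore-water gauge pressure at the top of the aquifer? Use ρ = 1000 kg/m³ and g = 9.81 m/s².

Pressure head at the aquifer top: ψ = h − z = 249.95 − 145.81 = 104.14 m.
P = ρgψ = 1000 × 9.81 × 104.14 = 1021613 Pa ≈ 1020 kPa.

P ≈ 1020 kPa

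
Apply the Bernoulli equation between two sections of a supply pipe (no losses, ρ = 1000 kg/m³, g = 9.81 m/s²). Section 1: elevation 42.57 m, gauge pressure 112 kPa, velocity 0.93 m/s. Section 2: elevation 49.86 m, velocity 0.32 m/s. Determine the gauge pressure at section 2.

P₂ ≈ 40.9 kPa

Pressure head at 1: ψ₁ = P₁/(ρg) = 112×1000 / (1000 × 9.81) = 11.42 m.
Velocity heads: v₁²/2g = 0.93²/19.62 = 0.044 m; v₂²/2g = 0.32²/19.62 = 0.005 m.
Total head H = z₁ + ψ₁ + v₁²/2g = 42.57 + 11.42 + 0.044 = 54.03 m.
ψ₂ = H − z₂ − v₂²/2g = 54.03 − 49.86 − 0.005 = 4.17 m.
P₂ = ρgψ₂ = 1000 × 9.81 × 4.17 ≈ 40.9 kPa.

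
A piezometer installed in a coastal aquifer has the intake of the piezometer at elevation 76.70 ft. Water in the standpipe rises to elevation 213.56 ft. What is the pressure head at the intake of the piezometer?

Total head h = 213.56 ft (the water-surface elevation in the piezometer).
Pressure head ψ = h − z = 213.56 − 76.70 = 136.86 ft.

ψ ≈ 136.86 ft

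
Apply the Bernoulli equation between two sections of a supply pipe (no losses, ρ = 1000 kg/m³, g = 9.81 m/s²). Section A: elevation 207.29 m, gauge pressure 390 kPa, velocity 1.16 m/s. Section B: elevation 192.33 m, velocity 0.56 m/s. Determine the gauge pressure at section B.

P₂ ≈ 537 kPa

Pressure head at A: ψ₁ = P₁/(ρg) = 390×1000 / (1000 × 9.81) = 39.76 m.
Velocity heads: v₁²/2g = 1.16²/19.62 = 0.069 m; v₂²/2g = 0.56²/19.62 = 0.016 m.
Total head H = z₁ + ψ₁ + v₁²/2g = 207.29 + 39.76 + 0.069 = 247.12 m.
ψ₂ = H − z₂ − v₂²/2g = 247.12 − 192.33 − 0.016 = 54.77 m.
P₂ = ρgψ₂ = 1000 × 9.81 × 54.77 ≈ 537 kPa.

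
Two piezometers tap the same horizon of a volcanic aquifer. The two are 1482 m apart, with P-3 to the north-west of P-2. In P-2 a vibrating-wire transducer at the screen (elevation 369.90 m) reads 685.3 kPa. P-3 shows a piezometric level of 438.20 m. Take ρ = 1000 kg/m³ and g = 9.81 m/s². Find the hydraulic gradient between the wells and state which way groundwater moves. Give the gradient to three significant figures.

Pressure head at P-2: ψ = P/(ρg) = 685.3×1000 / (1000 × 9.81) = 69.86 m.
Total head at P-2: h = z + ψ = 369.90 + 69.86 = 439.76 m.
Total head at P-3: h = 438.20 m (water level in the piezometer is the total head).
Head difference: h(P-2) − h(P-3) = 439.76 − 438.20 = 1.56 m.
Hydraulic gradient: i = |Δh| / L = 1.56 / 1482 = 0.00105.
Flow is from higher to lower head: from P-2 toward P-3, i.e. toward the north-west.

i ≈ 0.00105; groundwater flows toward the north-west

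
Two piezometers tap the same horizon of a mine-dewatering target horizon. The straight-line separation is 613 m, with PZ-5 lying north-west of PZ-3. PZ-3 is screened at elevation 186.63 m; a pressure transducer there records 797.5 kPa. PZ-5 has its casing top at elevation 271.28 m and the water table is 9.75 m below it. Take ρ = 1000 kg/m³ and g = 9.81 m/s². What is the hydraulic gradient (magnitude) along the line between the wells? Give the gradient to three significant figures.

i ≈ 0.0104

Pressure head at PZ-3: ψ = P/(ρg) = 797.5×1000 / (1000 × 9.81) = 81.29 m.
Total head at PZ-3: h = z + ψ = 186.63 + 81.29 = 267.92 m.
Total head at PZ-5: h = 271.28 − 9.75 = 261.53 m.
Head difference: h(PZ-3) − h(PZ-5) = 267.92 − 261.53 = 6.39 m.
Hydraulic gradient: i = |Δh| / L = 6.39 / 613 = 0.0104.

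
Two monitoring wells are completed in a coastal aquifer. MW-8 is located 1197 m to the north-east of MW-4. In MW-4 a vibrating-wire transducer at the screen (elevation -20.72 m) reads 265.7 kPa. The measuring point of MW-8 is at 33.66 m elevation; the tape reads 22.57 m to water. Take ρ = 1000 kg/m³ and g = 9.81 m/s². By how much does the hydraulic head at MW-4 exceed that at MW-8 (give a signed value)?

Δh ≈ -4.73 m

Pressure head at MW-4: ψ = P/(ρg) = 265.7×1000 / (1000 × 9.81) = 27.08 m.
Total head at MW-4: h = z + ψ = -20.72 + 27.08 = 6.36 m.
Total head at MW-8: h = 33.66 − 22.57 = 11.09 m.
Head difference: h(MW-4) − h(MW-8) = 6.36 − 11.09 = -4.73 m.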